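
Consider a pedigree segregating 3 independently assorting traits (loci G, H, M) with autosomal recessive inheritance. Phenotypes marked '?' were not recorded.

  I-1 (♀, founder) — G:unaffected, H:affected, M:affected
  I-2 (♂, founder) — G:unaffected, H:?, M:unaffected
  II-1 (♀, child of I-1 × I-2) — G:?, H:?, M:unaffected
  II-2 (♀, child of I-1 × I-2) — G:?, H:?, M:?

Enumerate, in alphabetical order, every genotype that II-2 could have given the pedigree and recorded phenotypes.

G/I-1 un ·: GG|Gg
G/I-2 un ·: GG|Gg
G/II-1 ? I-1×I-2: GG|Gg|gg
G/II-2 ? I-1×I-2: GG|Gg|gg
⇒ G over [I-1,I-2,II-1,II-2]: 18 consistent
H/I-1 aff ·: hh
H/I-2 ? ·: HH|Hh|hh
H/II-1 ? I-1×I-2: Hh|hh
H/II-2 ? I-1×I-2: Hh|hh
⇒ H over [I-1,I-2,II-1,II-2]: 6 consistent
M/I-1 aff ·: mm
M/I-2 un ·: MM|Mm
M/II-1 un I-1×I-2: Mm
M/II-2 ? I-1×I-2: Mm|mm
⇒ M over [I-1,I-2,II-1,II-2]: 3 consistent

II-2 ∈ {GG Hh Mm, GG Hh mm, GG hh Mm, GG hh mm, Gg Hh Mm, Gg Hh mm, Gg hh Mm, Gg hh mm, gg Hh Mm, gg Hh mm, gg hh Mm, gg hh mm}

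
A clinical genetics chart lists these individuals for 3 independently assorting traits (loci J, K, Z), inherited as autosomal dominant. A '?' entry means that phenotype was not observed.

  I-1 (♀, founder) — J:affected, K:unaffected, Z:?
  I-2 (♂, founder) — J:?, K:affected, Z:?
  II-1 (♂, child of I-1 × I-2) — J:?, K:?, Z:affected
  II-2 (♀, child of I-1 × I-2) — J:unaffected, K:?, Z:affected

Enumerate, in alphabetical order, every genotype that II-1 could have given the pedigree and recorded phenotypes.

J/I-1 aff ·: Jj
J/I-2 ? ·: jj|Jj
J/II-1 ? I-1×I-2: jj|Jj|JJ
J/II-2 un I-1×I-2: jj
⇒ J over [I-1,I-2,II-1,II-2]: 5 consistent
K/I-1 un ·: kk
K/I-2 aff ·: Kk|KK
K/II-1 ? I-1×I-2: kk|Kk
K/II-2 ? I-1×I-2: kk|Kk
⇒ K over [I-1,I-2,II-1,II-2]: 5 consistent
Z/I-1 ? ·: zz|Zz|ZZ
Z/I-2 ? ·: zz|Zz|ZZ
Z/II-1 aff I-1×I-2: Zz|ZZ
Z/II-2 aff I-1×I-2: Zz|ZZ
⇒ Z over [I-1,I-2,II-1,II-2]: 17 consistent

II-1 ∈ {JJ Kk ZZ, JJ Kk Zz, JJ kk ZZ, JJ kk Zz, Jj Kk ZZ, Jj Kk Zz, Jj kk ZZ, Jj kk Zz, jj Kk ZZ, jj Kk Zz, jj kk ZZ, jj kk Zz}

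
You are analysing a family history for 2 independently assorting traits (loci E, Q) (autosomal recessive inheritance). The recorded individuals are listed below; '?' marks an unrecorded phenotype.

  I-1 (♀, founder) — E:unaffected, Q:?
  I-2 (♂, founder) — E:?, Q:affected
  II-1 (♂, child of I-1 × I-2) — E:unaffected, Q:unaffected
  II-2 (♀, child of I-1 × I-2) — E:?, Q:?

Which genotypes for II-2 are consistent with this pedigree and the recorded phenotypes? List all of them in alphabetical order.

E/I-1 un ·: EE|Ee
E/I-2 ? ·: EE|Ee|ee
E/II-1 un I-1×I-2: EE|Ee
E/II-2 ? I-1×I-2: EE|Ee|ee
⇒ E over [I-1,I-2,II-1,II-2]: 18 consistent
Q/I-1 ? ·: QQ|Qq
Q/I-2 aff ·: qq
Q/II-1 un I-1×I-2: Qq
Q/II-2 ? I-1×I-2: Qq|qq
⇒ Q over [I-1,I-2,II-1,II-2]: 3 consistent

II-2 ∈ {EE Qq, EE qq, Ee Qq, Ee qq, ee Qq, ee qq}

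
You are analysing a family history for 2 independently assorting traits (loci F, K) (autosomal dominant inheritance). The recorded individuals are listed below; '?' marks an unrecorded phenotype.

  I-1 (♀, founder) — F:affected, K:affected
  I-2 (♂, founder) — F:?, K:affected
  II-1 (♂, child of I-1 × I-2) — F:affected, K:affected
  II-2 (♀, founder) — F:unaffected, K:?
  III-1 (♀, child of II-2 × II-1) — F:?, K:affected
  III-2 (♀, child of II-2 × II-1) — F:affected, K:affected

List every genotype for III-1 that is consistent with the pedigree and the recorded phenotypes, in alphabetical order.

III-1 ∈ {Ff KK, Ff Kk, ff KK, ff Kk}

F/I-1 aff ·: Ff|FF
F/I-2 ? ·: ff|Ff|FF
F/II-1 aff I-1×I-2: Ff|FF
F/II-2 un ·: ff
F/III-1 ? II-2×II-1: ff|Ff
F/III-2 aff II-2×II-1: Ff
⇒ F over [I-1,I-2,II-1,II-2,III-1,III-2]: 14 consistent
K/I-1 aff ·: Kk|KK
K/I-2 aff ·: Kk|KK
K/II-1 aff I-1×I-2: Kk|KK
K/II-2 ? ·: kk|Kk|KK
K/III-1 aff II-2×II-1: Kk|KK
K/III-2 aff II-2×II-1: Kk|KK
⇒ K over [I-1,I-2,II-1,II-2,III-1,III-2]: 51 consistent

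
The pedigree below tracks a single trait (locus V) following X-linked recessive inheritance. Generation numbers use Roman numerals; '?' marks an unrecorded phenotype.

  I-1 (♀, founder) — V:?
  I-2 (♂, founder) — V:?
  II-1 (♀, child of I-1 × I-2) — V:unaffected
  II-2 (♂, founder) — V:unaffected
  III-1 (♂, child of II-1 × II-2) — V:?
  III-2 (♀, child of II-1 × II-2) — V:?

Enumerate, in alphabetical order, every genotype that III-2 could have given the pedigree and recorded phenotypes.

V/I-1 ? ·: X^VX^V|X^VX^v|X^vX^v
V/I-2 ? ·: X^VY|X^vY
V/II-1 un I-1×I-2: X^VX^V|X^VX^v
V/II-2 un ·: X^VY
V/III-1 ? II-1×II-2: X^VY|X^vY
V/III-2 ? II-1×II-2: X^VX^V|X^VX^v
⇒ V over [I-1,I-2,II-1,II-2,III-1,III-2]: 18 consistent

III-2 ∈ {X^VX^V, X^VX^v}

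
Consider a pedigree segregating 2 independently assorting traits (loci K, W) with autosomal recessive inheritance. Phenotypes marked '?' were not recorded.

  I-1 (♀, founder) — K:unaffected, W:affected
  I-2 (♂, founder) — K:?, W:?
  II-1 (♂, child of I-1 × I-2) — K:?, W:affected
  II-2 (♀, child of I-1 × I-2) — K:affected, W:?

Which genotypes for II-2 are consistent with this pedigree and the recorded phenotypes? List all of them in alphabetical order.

K/I-1 un ·: Kk
K/I-2 ? ·: Kk|kk
K/II-1 ? I-1×I-2: KK|Kk|kk
K/II-2 aff I-1×I-2: kk
⇒ K over [I-1,I-2,II-1,II-2]: 5 consistent
W/I-1 aff ·: ww
W/I-2 ? ·: Ww|ww
W/II-1 aff I-1×I-2: ww
W/II-2 ? I-1×I-2: Ww|ww
⇒ W over [I-1,I-2,II-1,II-2]: 3 consistent

II-2 ∈ {kk Ww, kk ww}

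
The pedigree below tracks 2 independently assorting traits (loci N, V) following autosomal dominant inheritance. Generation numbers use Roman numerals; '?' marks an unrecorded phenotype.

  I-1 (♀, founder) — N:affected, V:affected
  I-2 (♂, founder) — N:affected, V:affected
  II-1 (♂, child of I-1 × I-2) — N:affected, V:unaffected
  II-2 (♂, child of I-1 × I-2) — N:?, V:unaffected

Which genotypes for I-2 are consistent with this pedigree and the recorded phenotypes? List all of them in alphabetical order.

N/I-1 aff ·: Nn|NN
N/I-2 aff ·: Nn|NN
N/II-1 aff I-1×I-2: Nn|NN
N/II-2 ? I-1×I-2: nn|Nn|NN
⇒ N over [I-1,I-2,II-1,II-2]: 15 consistent
V/I-1 aff ·: Vv
V/I-2 aff ·: Vv
V/II-1 un I-1×I-2: vv
V/II-2 un I-1×I-2: vv
⇒ V over [I-1,I-2,II-1,II-2]: 1 consistent

I-2 ∈ {NN Vv, Nn Vv}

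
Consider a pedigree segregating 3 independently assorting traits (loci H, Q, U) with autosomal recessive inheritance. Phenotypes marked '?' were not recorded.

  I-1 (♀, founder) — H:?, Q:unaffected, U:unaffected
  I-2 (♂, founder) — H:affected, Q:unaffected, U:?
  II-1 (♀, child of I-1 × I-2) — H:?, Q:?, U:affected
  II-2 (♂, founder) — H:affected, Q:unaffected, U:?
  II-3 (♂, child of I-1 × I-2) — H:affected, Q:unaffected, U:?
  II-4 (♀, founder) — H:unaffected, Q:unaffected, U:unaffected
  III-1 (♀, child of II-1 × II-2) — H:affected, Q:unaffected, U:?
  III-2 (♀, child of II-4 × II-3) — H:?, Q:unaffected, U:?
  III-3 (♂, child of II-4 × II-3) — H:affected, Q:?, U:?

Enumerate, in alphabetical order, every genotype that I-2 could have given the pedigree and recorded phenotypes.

I-2 ∈ {hh QQ Uu, hh QQ uu, hh Qq Uu, hh Qq uu}

H/I-1 ? ·: Hh|hh
H/I-2 aff ·: hh
H/II-1 ? I-1×I-2: Hh|hh
H/II-2 aff ·: hh
H/II-3 aff I-1×I-2: hh
H/II-4 un ·: Hh
H/III-1 aff II-1×II-2: hh
H/III-2 ? II-4×II-3: Hh|hh
H/III-3 aff II-4×II-3: hh
⇒ H over [I-1,I-2,II-1,II-2,II-3,II-4,III-1,III-2,III-3]: 6 consistent
Q/I-1 un ·: QQ|Qq
Q/I-2 un ·: QQ|Qq
Q/II-1 ? I-1×I-2: QQ|Qq|qq
Q/II-2 un ·: QQ|Qq
Q/II-3 un I-1×I-2: QQ|Qq
Q/II-4 un ·: QQ|Qq
Q/III-1 un II-1×II-2: QQ|Qq
Q/III-2 un II-4×II-3: QQ|Qq
Q/III-3 ? II-4×II-3: QQ|Qq|qq
⇒ Q over [I-1,I-2,II-1,II-2,II-3,II-4,III-1,III-2,III-3]: 360 consistent
U/I-1 un ·: Uu
U/I-2 ? ·: Uu|uu
U/II-1 aff I-1×I-2: uu
U/II-2 ? ·: UU|Uu|uu
U/II-3 ? I-1×I-2: UU|Uu|uu
U/II-4 un ·: UU|Uu
U/III-1 ? II-1×II-2: Uu|uu
U/III-2 ? II-4×II-3: UU|Uu|uu
U/III-3 ? II-4×II-3: UU|Uu|uu
⇒ U over [I-1,I-2,II-1,II-2,II-3,II-4,III-1,III-2,III-3]: 164 consistent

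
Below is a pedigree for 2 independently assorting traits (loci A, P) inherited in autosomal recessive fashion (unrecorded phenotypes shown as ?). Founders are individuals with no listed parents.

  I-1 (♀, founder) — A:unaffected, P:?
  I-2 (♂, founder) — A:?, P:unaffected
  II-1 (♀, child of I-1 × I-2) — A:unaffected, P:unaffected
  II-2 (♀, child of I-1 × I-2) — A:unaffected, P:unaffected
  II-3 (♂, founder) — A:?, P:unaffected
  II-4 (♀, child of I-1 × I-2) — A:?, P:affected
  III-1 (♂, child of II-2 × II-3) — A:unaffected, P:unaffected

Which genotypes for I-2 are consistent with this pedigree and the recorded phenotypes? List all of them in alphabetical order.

A/I-1 un ·: AA|Aa
A/I-2 ? ·: AA|Aa|aa
A/II-1 un I-1×I-2: AA|Aa
A/II-2 un I-1×I-2: AA|Aa
A/II-3 ? ·: AA|Aa|aa
A/II-4 ? I-1×I-2: AA|Aa|aa
A/III-1 un II-2×II-3: AA|Aa
⇒ A over [I-1,I-2,II-1,II-2,II-3,II-4,III-1]: 145 consistent
P/I-1 ? ·: Pp|pp
P/I-2 un ·: Pp
P/II-1 un I-1×I-2: PP|Pp
P/II-2 un I-1×I-2: PP|Pp
P/II-3 un ·: PP|Pp
P/II-4 aff I-1×I-2: pp
P/III-1 un II-2×II-3: PP|Pp
⇒ P over [I-1,I-2,II-1,II-2,II-3,II-4,III-1]: 18 consistent

I-2 ∈ {AA Pp, Aa Pp, aa Pp}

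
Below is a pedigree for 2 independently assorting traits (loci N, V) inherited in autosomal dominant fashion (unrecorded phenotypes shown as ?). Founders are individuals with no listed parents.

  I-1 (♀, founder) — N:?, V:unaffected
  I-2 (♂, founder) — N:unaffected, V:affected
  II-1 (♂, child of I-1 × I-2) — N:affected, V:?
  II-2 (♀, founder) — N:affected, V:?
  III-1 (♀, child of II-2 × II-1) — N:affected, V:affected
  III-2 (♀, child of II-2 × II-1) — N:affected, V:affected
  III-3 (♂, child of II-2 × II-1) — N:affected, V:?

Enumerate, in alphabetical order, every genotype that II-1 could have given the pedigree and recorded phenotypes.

II-1 ∈ {Nn Vv, Nn vv}

N/I-1 ? ·: Nn|NN
N/I-2 un ·: nn
N/II-1 aff I-1×I-2: Nn
N/II-2 aff ·: Nn|NN
N/III-1 aff II-2×II-1: Nn|NN
N/III-2 aff II-2×II-1: Nn|NN
N/III-3 aff II-2×II-1: Nn|NN
⇒ N over [I-1,I-2,II-1,II-2,III-1,III-2,III-3]: 32 consistent
V/I-1 un ·: vv
V/I-2 aff ·: Vv|VV
V/II-1 ? I-1×I-2: vv|Vv
V/II-2 ? ·: vv|Vv|VV
V/III-1 aff II-2×II-1: Vv|VV
V/III-2 aff II-2×II-1: Vv|VV
V/III-3 ? II-2×II-1: vv|Vv|VV
⇒ V over [I-1,I-2,II-1,II-2,III-1,III-2,III-3]: 47 consistent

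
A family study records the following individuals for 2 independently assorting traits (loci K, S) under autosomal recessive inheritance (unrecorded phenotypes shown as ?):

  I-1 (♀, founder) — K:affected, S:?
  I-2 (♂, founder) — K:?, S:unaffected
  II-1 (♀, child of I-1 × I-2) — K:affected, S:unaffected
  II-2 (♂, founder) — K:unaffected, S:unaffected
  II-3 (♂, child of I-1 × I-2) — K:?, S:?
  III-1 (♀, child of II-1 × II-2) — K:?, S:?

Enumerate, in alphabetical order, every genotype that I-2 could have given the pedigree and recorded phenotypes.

I-2 ∈ {Kk SS, Kk Ss, kk SS, kk Ss}

K/I-1 aff ·: kk
K/I-2 ? ·: Kk|kk
K/II-1 aff I-1×I-2: kk
K/II-2 un ·: KK|Kk
K/II-3 ? I-1×I-2: Kk|kk
K/III-1 ? II-1×II-2: Kk|kk
⇒ K over [I-1,I-2,II-1,II-2,II-3,III-1]: 9 consistent
S/I-1 ? ·: SS|Ss|ss
S/I-2 un ·: SS|Ss
S/II-1 un I-1×I-2: SS|Ss
S/II-2 un ·: SS|Ss
S/II-3 ? I-1×I-2: SS|Ss|ss
S/III-1 ? II-1×II-2: SS|Ss|ss
⇒ S over [I-1,I-2,II-1,II-2,II-3,III-1]: 74 consistent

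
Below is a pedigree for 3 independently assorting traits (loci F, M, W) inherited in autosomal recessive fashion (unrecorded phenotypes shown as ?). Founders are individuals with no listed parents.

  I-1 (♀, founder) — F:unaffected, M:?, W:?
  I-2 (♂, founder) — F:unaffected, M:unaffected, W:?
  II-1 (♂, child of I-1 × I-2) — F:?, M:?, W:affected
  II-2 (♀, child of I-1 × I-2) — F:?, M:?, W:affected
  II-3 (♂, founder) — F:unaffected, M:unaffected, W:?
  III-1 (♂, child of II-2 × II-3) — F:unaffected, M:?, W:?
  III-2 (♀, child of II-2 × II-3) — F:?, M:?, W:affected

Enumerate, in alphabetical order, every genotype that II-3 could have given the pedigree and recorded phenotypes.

II-3 ∈ {FF MM Ww, FF MM ww, FF Mm Ww, FF Mm ww, Ff MM Ww, Ff MM ww, Ff Mm Ww, Ff Mm ww}

F/I-1 un ·: FF|Ff
F/I-2 un ·: FF|Ff
F/II-1 ? I-1×I-2: FF|Ff|ff
F/II-2 ? I-1×I-2: FF|Ff|ff
F/II-3 un ·: FF|Ff
F/III-1 un II-2×II-3: FF|Ff
F/III-2 ? II-2×II-3: FF|Ff|ff
⇒ F over [I-1,I-2,II-1,II-2,II-3,III-1,III-2]: 119 consistent
M/I-1 ? ·: MM|Mm|mm
M/I-2 un ·: MM|Mm
M/II-1 ? I-1×I-2: MM|Mm|mm
M/II-2 ? I-1×I-2: MM|Mm|mm
M/II-3 un ·: MM|Mm
M/III-1 ? II-2×II-3: MM|Mm|mm
M/III-2 ? II-2×II-3: MM|Mm|mm
⇒ M over [I-1,I-2,II-1,II-2,II-3,III-1,III-2]: 195 consistent
W/I-1 ? ·: Ww|ww
W/I-2 ? ·: Ww|ww
W/II-1 aff I-1×I-2: ww
W/II-2 aff I-1×I-2: ww
W/II-3 ? ·: Ww|ww
W/III-1 ? II-2×II-3: Ww|ww
W/III-2 aff II-2×II-3: ww
⇒ W over [I-1,I-2,II-1,II-2,II-3,III-1,III-2]: 12 consistent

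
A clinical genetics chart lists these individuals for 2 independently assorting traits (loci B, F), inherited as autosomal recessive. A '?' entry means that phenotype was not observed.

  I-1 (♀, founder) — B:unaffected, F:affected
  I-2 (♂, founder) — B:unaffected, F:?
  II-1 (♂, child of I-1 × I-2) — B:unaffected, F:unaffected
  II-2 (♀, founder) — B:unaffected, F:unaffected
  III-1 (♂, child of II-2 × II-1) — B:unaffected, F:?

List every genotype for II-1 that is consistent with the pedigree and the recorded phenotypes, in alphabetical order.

B/I-1 un ·: BB|Bb
B/I-2 un ·: BB|Bb
B/II-1 un I-1×I-2: BB|Bb
B/II-2 un ·: BB|Bb
B/III-1 un II-2×II-1: BB|Bb
⇒ B over [I-1,I-2,II-1,II-2,III-1]: 24 consistent
F/I-1 aff ·: ff
F/I-2 ? ·: FF|Ff
F/II-1 un I-1×I-2: Ff
F/II-2 un ·: FF|Ff
F/III-1 ? II-2×II-1: FF|Ff|ff
⇒ F over [I-1,I-2,II-1,II-2,III-1]: 10 consistent

II-1 ∈ {BB Ff, Bb Ff}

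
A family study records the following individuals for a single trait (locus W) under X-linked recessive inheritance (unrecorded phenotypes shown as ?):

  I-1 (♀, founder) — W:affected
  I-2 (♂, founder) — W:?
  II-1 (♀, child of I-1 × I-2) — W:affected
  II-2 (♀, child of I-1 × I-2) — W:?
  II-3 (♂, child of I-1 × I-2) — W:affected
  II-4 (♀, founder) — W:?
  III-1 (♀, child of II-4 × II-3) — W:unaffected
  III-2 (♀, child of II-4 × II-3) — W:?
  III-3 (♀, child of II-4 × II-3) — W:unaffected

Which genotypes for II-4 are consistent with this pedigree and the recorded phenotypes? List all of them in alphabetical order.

II-4 ∈ {X^WX^W, X^WX^w}

W/I-1 aff ·: X^wX^w
W/I-2 ? ·: X^wY
W/II-1 aff I-1×I-2: X^wX^w
W/II-2 ? I-1×I-2: X^wX^w
W/II-3 aff I-1×I-2: X^wY
W/II-4 ? ·: X^WX^W|X^WX^w
W/III-1 un II-4×II-3: X^WX^w
W/III-2 ? II-4×II-3: X^WX^w|X^wX^w
W/III-3 un II-4×II-3: X^WX^w
⇒ W over [I-1,I-2,II-1,II-2,II-3,II-4,III-1,III-2,III-3]: 3 consistent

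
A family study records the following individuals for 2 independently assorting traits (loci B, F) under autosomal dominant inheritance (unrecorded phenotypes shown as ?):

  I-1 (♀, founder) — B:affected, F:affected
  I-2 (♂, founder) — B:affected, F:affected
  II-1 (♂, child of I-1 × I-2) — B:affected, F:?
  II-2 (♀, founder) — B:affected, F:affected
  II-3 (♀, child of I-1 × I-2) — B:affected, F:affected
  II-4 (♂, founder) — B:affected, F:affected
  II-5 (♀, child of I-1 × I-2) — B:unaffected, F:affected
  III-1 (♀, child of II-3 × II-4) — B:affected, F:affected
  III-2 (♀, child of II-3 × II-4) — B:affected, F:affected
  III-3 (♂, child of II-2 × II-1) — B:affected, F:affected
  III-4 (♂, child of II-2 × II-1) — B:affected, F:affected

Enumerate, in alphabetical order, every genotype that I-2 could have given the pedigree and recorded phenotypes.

B/I-1 aff ·: Bb
B/I-2 aff ·: Bb
B/II-1 aff I-1×I-2: Bb|BB
B/II-2 aff ·: Bb|BB
B/II-3 aff I-1×I-2: Bb|BB
B/II-4 aff ·: Bb|BB
B/II-5 un I-1×I-2: bb
B/III-1 aff II-3×II-4: Bb|BB
B/III-2 aff II-3×II-4: Bb|BB
B/III-3 aff II-2×II-1: Bb|BB
B/III-4 aff II-2×II-1: Bb|BB
⇒ B over [I-1,I-2,II-1,II-2,II-3,II-4,II-5,III-1,III-2,III-3,III-4]: 169 consistent
F/I-1 aff ·: Ff|FF
F/I-2 aff ·: Ff|FF
F/II-1 ? I-1×I-2: ff|Ff|FF
F/II-2 aff ·: Ff|FF
F/II-3 aff I-1×I-2: Ff|FF
F/II-4 aff ·: Ff|FF
F/II-5 aff I-1×I-2: Ff|FF
F/III-1 aff II-3×II-4: Ff|FF
F/III-2 aff II-3×II-4: Ff|FF
F/III-3 aff II-2×II-1: Ff|FF
F/III-4 aff II-2×II-1: Ff|FF
⇒ F over [I-1,I-2,II-1,II-2,II-3,II-4,II-5,III-1,III-2,III-3,III-4]: 1091 consistent

I-2 ∈ {Bb FF, Bb Ff}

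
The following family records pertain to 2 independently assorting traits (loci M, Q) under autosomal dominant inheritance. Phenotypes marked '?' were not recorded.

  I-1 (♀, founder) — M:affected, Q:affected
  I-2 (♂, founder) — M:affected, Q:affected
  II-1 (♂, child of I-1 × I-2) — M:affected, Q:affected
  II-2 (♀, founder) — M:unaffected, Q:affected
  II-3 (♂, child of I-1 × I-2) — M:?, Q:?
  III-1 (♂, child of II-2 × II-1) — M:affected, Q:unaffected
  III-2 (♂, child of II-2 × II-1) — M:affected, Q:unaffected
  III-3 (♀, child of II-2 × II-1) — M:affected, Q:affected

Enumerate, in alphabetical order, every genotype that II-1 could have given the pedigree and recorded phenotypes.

II-1 ∈ {MM Qq, Mm Qq}

M/I-1 aff ·: Mm|MM
M/I-2 aff ·: Mm|MM
M/II-1 aff I-1×I-2: Mm|MM
M/II-2 un ·: mm
M/II-3 ? I-1×I-2: mm|Mm|MM
M/III-1 aff II-2×II-1: Mm
M/III-2 aff II-2×II-1: Mm
M/III-3 aff II-2×II-1: Mm
⇒ M over [I-1,I-2,II-1,II-2,II-3,III-1,III-2,III-3]: 15 consistent
Q/I-1 aff ·: Qq|QQ
Q/I-2 aff ·: Qq|QQ
Q/II-1 aff I-1×I-2: Qq
Q/II-2 aff ·: Qq
Q/II-3 ? I-1×I-2: qq|Qq|QQ
Q/III-1 un II-2×II-1: qq
Q/III-2 un II-2×II-1: qq
Q/III-3 aff II-2×II-1: Qq|QQ
⇒ Q over [I-1,I-2,II-1,II-2,II-3,III-1,III-2,III-3]: 14 consistent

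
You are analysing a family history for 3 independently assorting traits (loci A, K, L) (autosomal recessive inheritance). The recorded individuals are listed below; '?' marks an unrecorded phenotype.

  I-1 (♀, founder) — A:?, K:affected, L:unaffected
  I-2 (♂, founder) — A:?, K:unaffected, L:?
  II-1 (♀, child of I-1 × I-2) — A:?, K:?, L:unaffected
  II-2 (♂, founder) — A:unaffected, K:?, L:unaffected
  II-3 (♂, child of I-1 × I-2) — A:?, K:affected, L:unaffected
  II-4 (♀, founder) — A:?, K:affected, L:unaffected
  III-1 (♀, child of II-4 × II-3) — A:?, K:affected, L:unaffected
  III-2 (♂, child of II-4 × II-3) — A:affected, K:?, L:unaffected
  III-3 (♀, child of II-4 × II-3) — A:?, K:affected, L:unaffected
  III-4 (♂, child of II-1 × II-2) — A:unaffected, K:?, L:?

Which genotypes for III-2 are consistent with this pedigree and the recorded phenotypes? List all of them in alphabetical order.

A/I-1 ? ·: AA|Aa|aa
A/I-2 ? ·: AA|Aa|aa
A/II-1 ? I-1×I-2: AA|Aa|aa
A/II-2 un ·: AA|Aa
A/II-3 ? I-1×I-2: Aa|aa
A/II-4 ? ·: Aa|aa
A/III-1 ? II-4×II-3: AA|Aa|aa
A/III-2 aff II-4×II-3: aa
A/III-3 ? II-4×II-3: AA|Aa|aa
A/III-4 un II-1×II-2: AA|Aa
⇒ A over [I-1,I-2,II-1,II-2,II-3,II-4,III-1,III-2,III-3,III-4]: 674 consistent
K/I-1 aff ·: kk
K/I-2 un ·: Kk
K/II-1 ? I-1×I-2: Kk|kk
K/II-2 ? ·: KK|Kk|kk
K/II-3 aff I-1×I-2: kk
K/II-4 aff ·: kk
K/III-1 aff II-4×II-3: kk
K/III-2 ? II-4×II-3: kk
K/III-3 aff II-4×II-3: kk
K/III-4 ? II-1×II-2: KK|Kk|kk
⇒ K over [I-1,I-2,II-1,II-2,II-3,II-4,III-1,III-2,III-3,III-4]: 11 consistent
L/I-1 un ·: LL|Ll
L/I-2 ? ·: LL|Ll|ll
L/II-1 un I-1×I-2: LL|Ll
L/II-2 un ·: LL|Ll
L/II-3 un I-1×I-2: LL|Ll
L/II-4 un ·: LL|Ll
L/III-1 un II-4×II-3: LL|Ll
L/III-2 un II-4×II-3: LL|Ll
L/III-3 un II-4×II-3: LL|Ll
L/III-4 ? II-1×II-2: LL|Ll|ll
⇒ L over [I-1,I-2,II-1,II-2,II-3,II-4,III-1,III-2,III-3,III-4]: 787 consistent

III-2 ∈ {aa kk LL, aa kk Ll}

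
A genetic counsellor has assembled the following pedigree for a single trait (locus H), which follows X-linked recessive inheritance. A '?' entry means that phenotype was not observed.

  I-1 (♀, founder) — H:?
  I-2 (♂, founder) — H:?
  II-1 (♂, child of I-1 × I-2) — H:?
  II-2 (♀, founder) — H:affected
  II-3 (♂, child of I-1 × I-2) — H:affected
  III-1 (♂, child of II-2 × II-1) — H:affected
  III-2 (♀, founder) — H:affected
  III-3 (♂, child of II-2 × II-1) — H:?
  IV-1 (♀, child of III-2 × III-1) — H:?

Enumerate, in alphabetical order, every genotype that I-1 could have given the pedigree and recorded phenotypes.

I-1 ∈ {X^HX^h, X^hX^h}

H/I-1 ? ·: X^HX^h|X^hX^h
H/I-2 ? ·: X^HY|X^hY
H/II-1 ? I-1×I-2: X^HY|X^hY
H/II-2 aff ·: X^hX^h
H/II-3 aff I-1×I-2: X^hY
H/III-1 aff II-2×II-1: X^hY
H/III-2 aff ·: X^hX^h
H/III-3 ? II-2×II-1: X^hY
H/IV-1 ? III-2×III-1: X^hX^h
⇒ H over [I-1,I-2,II-1,II-2,II-3,III-1,III-2,III-3,IV-1]: 6 consistent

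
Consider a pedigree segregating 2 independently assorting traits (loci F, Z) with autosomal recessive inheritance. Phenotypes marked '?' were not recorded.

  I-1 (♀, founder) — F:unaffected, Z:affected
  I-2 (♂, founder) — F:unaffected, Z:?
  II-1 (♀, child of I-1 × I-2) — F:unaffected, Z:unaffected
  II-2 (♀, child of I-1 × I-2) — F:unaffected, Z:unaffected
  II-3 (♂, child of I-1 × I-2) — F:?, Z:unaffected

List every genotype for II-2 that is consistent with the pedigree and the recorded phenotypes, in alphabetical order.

II-2 ∈ {FF Zz, Ff Zz}

F/I-1 un ·: FF|Ff
F/I-2 un ·: FF|Ff
F/II-1 un I-1×I-2: FF|Ff
F/II-2 un I-1×I-2: FF|Ff
F/II-3 ? I-1×I-2: FF|Ff|ff
⇒ F over [I-1,I-2,II-1,II-2,II-3]: 29 consistent
Z/I-1 aff ·: zz
Z/I-2 ? ·: ZZ|Zz
Z/II-1 un I-1×I-2: Zz
Z/II-2 un I-1×I-2: Zz
Z/II-3 un I-1×I-2: Zz
⇒ Z over [I-1,I-2,II-1,II-2,II-3]: 2 consistent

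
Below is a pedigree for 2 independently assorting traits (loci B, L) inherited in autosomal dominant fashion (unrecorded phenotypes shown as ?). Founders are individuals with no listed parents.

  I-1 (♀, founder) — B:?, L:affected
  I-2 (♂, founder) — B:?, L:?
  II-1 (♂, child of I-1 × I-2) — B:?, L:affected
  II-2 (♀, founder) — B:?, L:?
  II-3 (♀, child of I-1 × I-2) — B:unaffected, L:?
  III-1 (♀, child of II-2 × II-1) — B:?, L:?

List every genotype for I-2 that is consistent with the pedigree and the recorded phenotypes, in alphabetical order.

I-2 ∈ {Bb LL, Bb Ll, Bb ll, bb LL, bb Ll, bb ll}

B/I-1 ? ·: bb|Bb
B/I-2 ? ·: bb|Bb
B/II-1 ? I-1×I-2: bb|Bb|BB
B/II-2 ? ·: bb|Bb|BB
B/II-3 un I-1×I-2: bb
B/III-1 ? II-2×II-1: bb|Bb|BB
⇒ B over [I-1,I-2,II-1,II-2,II-3,III-1]: 41 consistent
L/I-1 aff ·: Ll|LL
L/I-2 ? ·: ll|Ll|LL
L/II-1 aff I-1×I-2: Ll|LL
L/II-2 ? ·: ll|Ll|LL
L/II-3 ? I-1×I-2: ll|Ll|LL
L/III-1 ? II-2×II-1: ll|Ll|LL
⇒ L over [I-1,I-2,II-1,II-2,II-3,III-1]: 102 consistent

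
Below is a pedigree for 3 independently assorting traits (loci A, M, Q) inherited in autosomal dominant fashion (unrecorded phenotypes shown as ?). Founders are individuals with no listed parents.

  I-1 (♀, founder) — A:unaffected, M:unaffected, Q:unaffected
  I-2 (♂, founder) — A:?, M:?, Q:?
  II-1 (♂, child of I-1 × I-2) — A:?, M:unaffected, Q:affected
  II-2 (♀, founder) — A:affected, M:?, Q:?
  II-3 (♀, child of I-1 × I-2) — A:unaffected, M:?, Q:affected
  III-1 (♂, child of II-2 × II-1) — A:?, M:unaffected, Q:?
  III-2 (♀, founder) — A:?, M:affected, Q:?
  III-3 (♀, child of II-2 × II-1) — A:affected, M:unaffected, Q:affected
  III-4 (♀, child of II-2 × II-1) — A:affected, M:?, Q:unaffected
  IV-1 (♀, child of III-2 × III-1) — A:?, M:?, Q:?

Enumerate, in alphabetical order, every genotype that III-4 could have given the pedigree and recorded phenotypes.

III-4 ∈ {AA Mm qq, AA mm qq, Aa Mm qq, Aa mm qq}

A/I-1 un ·: aa
A/I-2 ? ·: aa|Aa
A/II-1 ? I-1×I-2: aa|Aa
A/II-2 aff ·: Aa|AA
A/II-3 un I-1×I-2: aa
A/III-1 ? II-2×II-1: aa|Aa|AA
A/III-2 ? ·: aa|Aa|AA
A/III-3 aff II-2×II-1: Aa|AA
A/III-4 aff II-2×II-1: Aa|AA
A/IV-1 ? III-2×III-1: aa|Aa|AA
⇒ A over [I-1,I-2,II-1,II-2,II-3,III-1,III-2,III-3,III-4,IV-1]: 140 consistent
M/I-1 un ·: mm
M/I-2 ? ·: mm|Mm
M/II-1 un I-1×I-2: mm
M/II-2 ? ·: mm|Mm
M/II-3 ? I-1×I-2: mm|Mm
M/III-1 un II-2×II-1: mm
M/III-2 aff ·: Mm|MM
M/III-3 un II-2×II-1: mm
M/III-4 ? II-2×II-1: mm|Mm
M/IV-1 ? III-2×III-1: mm|Mm
⇒ M over [I-1,I-2,II-1,II-2,II-3,III-1,III-2,III-3,III-4,IV-1]: 27 consistent
Q/I-1 un ·: qq
Q/I-2 ? ·: Qq|QQ
Q/II-1 aff I-1×I-2: Qq
Q/II-2 ? ·: qq|Qq
Q/II-3 aff I-1×I-2: Qq
Q/III-1 ? II-2×II-1: qq|Qq|QQ
Q/III-2 ? ·: qq|Qq|QQ
Q/III-3 aff II-2×II-1: Qq|QQ
Q/III-4 un II-2×II-1: qq
Q/IV-1 ? III-2×III-1: qq|Qq|QQ
⇒ Q over [I-1,I-2,II-1,II-2,II-3,III-1,III-2,III-3,III-4,IV-1]: 82 consistent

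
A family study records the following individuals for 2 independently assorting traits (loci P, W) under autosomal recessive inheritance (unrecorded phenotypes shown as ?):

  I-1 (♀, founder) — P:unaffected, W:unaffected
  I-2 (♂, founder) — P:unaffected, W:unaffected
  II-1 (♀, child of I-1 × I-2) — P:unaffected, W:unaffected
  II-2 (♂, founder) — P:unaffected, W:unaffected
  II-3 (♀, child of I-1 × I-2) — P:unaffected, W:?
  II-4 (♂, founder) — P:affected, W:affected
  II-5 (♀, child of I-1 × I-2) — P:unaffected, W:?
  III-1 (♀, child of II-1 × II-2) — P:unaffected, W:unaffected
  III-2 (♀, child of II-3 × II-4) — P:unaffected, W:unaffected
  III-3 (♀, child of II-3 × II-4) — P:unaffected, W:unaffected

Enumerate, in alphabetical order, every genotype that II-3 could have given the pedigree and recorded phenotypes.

II-3 ∈ {PP WW, PP Ww, Pp WW, Pp Ww}

P/I-1 un ·: PP|Pp
P/I-2 un ·: PP|Pp
P/II-1 un I-1×I-2: PP|Pp
P/II-2 un ·: PP|Pp
P/II-3 un I-1×I-2: PP|Pp
P/II-4 aff ·: pp
P/II-5 un I-1×I-2: PP|Pp
P/III-1 un II-1×II-2: PP|Pp
P/III-2 un II-3×II-4: Pp
P/III-3 un II-3×II-4: Pp
⇒ P over [I-1,I-2,II-1,II-2,II-3,II-4,II-5,III-1,III-2,III-3]: 87 consistent
W/I-1 un ·: WW|Ww
W/I-2 un ·: WW|Ww
W/II-1 un I-1×I-2: WW|Ww
W/II-2 un ·: WW|Ww
W/II-3 ? I-1×I-2: WW|Ww
W/II-4 aff ·: ww
W/II-5 ? I-1×I-2: WW|Ww|ww
W/III-1 un II-1×II-2: WW|Ww
W/III-2 un II-3×II-4: Ww
W/III-3 un II-3×II-4: Ww
⇒ W over [I-1,I-2,II-1,II-2,II-3,II-4,II-5,III-1,III-2,III-3]: 101 consistent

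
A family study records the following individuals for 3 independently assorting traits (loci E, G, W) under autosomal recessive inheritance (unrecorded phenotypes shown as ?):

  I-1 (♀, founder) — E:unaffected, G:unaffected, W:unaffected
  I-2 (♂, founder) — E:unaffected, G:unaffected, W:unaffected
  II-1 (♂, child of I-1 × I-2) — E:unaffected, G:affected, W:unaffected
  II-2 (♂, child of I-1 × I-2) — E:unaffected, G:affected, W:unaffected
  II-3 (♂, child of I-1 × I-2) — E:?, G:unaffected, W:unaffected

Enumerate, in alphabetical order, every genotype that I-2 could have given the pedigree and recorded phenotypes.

E/I-1 un ·: EE|Ee
E/I-2 un ·: EE|Ee
E/II-1 un I-1×I-2: EE|Ee
E/II-2 un I-1×I-2: EE|Ee
E/II-3 ? I-1×I-2: EE|Ee|ee
⇒ E over [I-1,I-2,II-1,II-2,II-3]: 29 consistent
G/I-1 un ·: Gg
G/I-2 un ·: Gg
G/II-1 aff I-1×I-2: gg
G/II-2 aff I-1×I-2: gg
G/II-3 un I-1×I-2: GG|Gg
⇒ G over [I-1,I-2,II-1,II-2,II-3]: 2 consistent
W/I-1 un ·: WW|Ww
W/I-2 un ·: WW|Ww
W/II-1 un I-1×I-2: WW|Ww
W/II-2 un I-1×I-2: WW|Ww
W/II-3 un I-1×I-2: WW|Ww
⇒ W over [I-1,I-2,II-1,II-2,II-3]: 25 consistent

I-2 ∈ {EE Gg WW, EE Gg Ww, Ee Gg WW, Ee Gg Ww}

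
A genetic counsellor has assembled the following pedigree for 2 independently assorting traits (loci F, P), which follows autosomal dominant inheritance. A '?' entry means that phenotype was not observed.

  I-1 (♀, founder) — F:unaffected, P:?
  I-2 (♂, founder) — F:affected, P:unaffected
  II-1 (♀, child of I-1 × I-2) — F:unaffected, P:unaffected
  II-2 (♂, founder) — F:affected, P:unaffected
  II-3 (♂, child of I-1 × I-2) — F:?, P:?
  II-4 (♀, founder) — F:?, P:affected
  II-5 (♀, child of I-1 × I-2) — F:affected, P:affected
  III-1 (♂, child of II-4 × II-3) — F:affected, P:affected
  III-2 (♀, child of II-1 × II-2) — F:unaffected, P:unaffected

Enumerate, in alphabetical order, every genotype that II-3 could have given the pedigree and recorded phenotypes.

II-3 ∈ {Ff Pp, Ff pp, ff Pp, ff pp}

F/I-1 un ·: ff
F/I-2 aff ·: Ff
F/II-1 un I-1×I-2: ff
F/II-2 aff ·: Ff
F/II-3 ? I-1×I-2: ff|Ff
F/II-4 ? ·: ff|Ff|FF
F/II-5 aff I-1×I-2: Ff
F/III-1 aff II-4×II-3: Ff|FF
F/III-2 un II-1×II-2: ff
⇒ F over [I-1,I-2,II-1,II-2,II-3,II-4,II-5,III-1,III-2]: 7 consistent
P/I-1 ? ·: Pp
P/I-2 un ·: pp
P/II-1 un I-1×I-2: pp
P/II-2 un ·: pp
P/II-3 ? I-1×I-2: pp|Pp
P/II-4 aff ·: Pp|PP
P/II-5 aff I-1×I-2: Pp
P/III-1 aff II-4×II-3: Pp|PP
P/III-2 un II-1×II-2: pp
⇒ P over [I-1,I-2,II-1,II-2,II-3,II-4,II-5,III-1,III-2]: 6 consistent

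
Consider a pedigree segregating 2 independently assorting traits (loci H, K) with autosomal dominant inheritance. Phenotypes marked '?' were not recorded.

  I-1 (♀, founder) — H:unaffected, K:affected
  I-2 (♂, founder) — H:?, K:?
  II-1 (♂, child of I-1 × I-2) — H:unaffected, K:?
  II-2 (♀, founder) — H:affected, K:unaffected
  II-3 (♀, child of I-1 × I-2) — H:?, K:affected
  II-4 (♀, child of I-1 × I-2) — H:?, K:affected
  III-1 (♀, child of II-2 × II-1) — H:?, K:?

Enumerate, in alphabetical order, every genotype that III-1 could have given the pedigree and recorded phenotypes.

H/I-1 un ·: hh
H/I-2 ? ·: hh|Hh
H/II-1 un I-1×I-2: hh
H/II-2 aff ·: Hh|HH
H/II-3 ? I-1×I-2: hh|Hh
H/II-4 ? I-1×I-2: hh|Hh
H/III-1 ? II-2×II-1: hh|Hh
⇒ H over [I-1,I-2,II-1,II-2,II-3,II-4,III-1]: 15 consistent
K/I-1 aff ·: Kk|KK
K/I-2 ? ·: kk|Kk|KK
K/II-1 ? I-1×I-2: kk|Kk|KK
K/II-2 un ·: kk
K/II-3 aff I-1×I-2: Kk|KK
K/II-4 aff I-1×I-2: Kk|KK
K/III-1 ? II-2×II-1: kk|Kk
⇒ K over [I-1,I-2,II-1,II-2,II-3,II-4,III-1]: 46 consistent

III-1 ∈ {Hh Kk, Hh kk, hh Kk, hh kk}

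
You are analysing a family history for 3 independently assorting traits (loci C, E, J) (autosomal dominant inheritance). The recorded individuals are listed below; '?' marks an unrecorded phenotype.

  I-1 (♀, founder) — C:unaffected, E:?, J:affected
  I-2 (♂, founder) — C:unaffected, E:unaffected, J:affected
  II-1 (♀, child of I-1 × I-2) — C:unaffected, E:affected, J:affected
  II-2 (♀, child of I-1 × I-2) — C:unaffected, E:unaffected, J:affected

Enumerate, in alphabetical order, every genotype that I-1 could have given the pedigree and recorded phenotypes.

C/I-1 un ·: cc
C/I-2 un ·: cc
C/II-1 un I-1×I-2: cc
C/II-2 un I-1×I-2: cc
⇒ C over [I-1,I-2,II-1,II-2]: 1 consistent
E/I-1 ? ·: Ee
E/I-2 un ·: ee
E/II-1 aff I-1×I-2: Ee
E/II-2 un I-1×I-2: ee
⇒ E over [I-1,I-2,II-1,II-2]: 1 consistent
J/I-1 aff ·: Jj|JJ
J/I-2 aff ·: Jj|JJ
J/II-1 aff I-1×I-2: Jj|JJ
J/II-2 aff I-1×I-2: Jj|JJ
⇒ J over [I-1,I-2,II-1,II-2]: 13 consistent

I-1 ∈ {cc Ee JJ, cc Ee Jj}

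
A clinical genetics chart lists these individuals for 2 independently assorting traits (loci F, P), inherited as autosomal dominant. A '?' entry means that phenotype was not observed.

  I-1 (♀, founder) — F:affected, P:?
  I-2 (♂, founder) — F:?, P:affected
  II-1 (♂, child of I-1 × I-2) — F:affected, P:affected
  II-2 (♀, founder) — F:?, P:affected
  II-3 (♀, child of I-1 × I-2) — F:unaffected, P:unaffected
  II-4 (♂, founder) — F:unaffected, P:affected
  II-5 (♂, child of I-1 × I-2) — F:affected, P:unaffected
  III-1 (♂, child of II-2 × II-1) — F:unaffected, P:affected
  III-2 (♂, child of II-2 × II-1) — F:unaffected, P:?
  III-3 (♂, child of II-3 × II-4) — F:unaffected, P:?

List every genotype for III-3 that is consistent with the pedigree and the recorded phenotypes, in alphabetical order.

III-3 ∈ {ff Pp, ff pp}

F/I-1 aff ·: Ff
F/I-2 ? ·: ff|Ff
F/II-1 aff I-1×I-2: Ff
F/II-2 ? ·: ff|Ff
F/II-3 un I-1×I-2: ff
F/II-4 un ·: ff
F/II-5 aff I-1×I-2: Ff|FF
F/III-1 un II-2×II-1: ff
F/III-2 un II-2×II-1: ff
F/III-3 un II-3×II-4: ff
⇒ F over [I-1,I-2,II-1,II-2,II-3,II-4,II-5,III-1,III-2,III-3]: 6 consistent
P/I-1 ? ·: pp|Pp
P/I-2 aff ·: Pp
P/II-1 aff I-1×I-2: Pp|PP
P/II-2 aff ·: Pp|PP
P/II-3 un I-1×I-2: pp
P/II-4 aff ·: Pp|PP
P/II-5 un I-1×I-2: pp
P/III-1 aff II-2×II-1: Pp|PP
P/III-2 ? II-2×II-1: pp|Pp|PP
P/III-3 ? II-3×II-4: pp|Pp
⇒ P over [I-1,I-2,II-1,II-2,II-3,II-4,II-5,III-1,III-2,III-3]: 75 consistent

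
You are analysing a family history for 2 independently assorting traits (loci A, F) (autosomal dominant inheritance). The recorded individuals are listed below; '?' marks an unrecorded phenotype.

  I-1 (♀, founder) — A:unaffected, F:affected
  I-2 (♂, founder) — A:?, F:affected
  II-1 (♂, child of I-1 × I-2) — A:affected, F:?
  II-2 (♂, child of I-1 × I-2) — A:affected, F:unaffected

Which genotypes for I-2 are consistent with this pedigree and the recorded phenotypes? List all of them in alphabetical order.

A/I-1 un ·: aa
A/I-2 ? ·: Aa|AA
A/II-1 aff I-1×I-2: Aa
A/II-2 aff I-1×I-2: Aa
⇒ A over [I-1,I-2,II-1,II-2]: 2 consistent
F/I-1 aff ·: Ff
F/I-2 aff ·: Ff
F/II-1 ? I-1×I-2: ff|Ff|FF
F/II-2 un I-1×I-2: ff
⇒ F over [I-1,I-2,II-1,II-2]: 3 consistent

I-2 ∈ {AA Ff, Aa Ff}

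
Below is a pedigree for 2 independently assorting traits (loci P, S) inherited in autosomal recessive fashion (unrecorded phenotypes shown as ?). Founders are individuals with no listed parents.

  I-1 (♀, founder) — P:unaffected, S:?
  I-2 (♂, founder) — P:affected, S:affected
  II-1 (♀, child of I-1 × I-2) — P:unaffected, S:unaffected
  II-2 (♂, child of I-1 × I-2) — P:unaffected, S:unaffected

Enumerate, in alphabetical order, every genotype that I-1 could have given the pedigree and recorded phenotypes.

I-1 ∈ {PP SS, PP Ss, Pp SS, Pp Ss}

P/I-1 un ·: PP|Pp
P/I-2 aff ·: pp
P/II-1 un I-1×I-2: Pp
P/II-2 un I-1×I-2: Pp
⇒ P over [I-1,I-2,II-1,II-2]: 2 consistent
S/I-1 ? ·: SS|Ss
S/I-2 aff ·: ss
S/II-1 un I-1×I-2: Ss
S/II-2 un I-1×I-2: Ss
⇒ S over [I-1,I-2,II-1,II-2]: 2 consistent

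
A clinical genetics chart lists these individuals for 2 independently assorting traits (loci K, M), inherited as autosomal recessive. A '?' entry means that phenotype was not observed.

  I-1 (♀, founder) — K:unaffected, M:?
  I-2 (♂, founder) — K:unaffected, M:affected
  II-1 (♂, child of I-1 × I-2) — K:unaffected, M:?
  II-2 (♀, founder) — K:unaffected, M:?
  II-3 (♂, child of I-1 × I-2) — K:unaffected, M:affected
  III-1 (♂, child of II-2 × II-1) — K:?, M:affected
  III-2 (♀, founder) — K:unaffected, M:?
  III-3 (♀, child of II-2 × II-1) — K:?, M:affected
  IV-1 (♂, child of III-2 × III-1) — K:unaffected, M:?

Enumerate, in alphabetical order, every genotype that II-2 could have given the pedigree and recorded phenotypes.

II-2 ∈ {KK Mm, KK mm, Kk Mm, Kk mm}

K/I-1 un ·: KK|Kk
K/I-2 un ·: KK|Kk
K/II-1 un I-1×I-2: KK|Kk
K/II-2 un ·: KK|Kk
K/II-3 un I-1×I-2: KK|Kk
K/III-1 ? II-2×II-1: KK|Kk|kk
K/III-2 un ·: KK|Kk
K/III-3 ? II-2×II-1: KK|Kk|kk
K/IV-1 un III-2×III-1: KK|Kk
⇒ K over [I-1,I-2,II-1,II-2,II-3,III-1,III-2,III-3,IV-1]: 365 consistent
M/I-1 ? ·: Mm|mm
M/I-2 aff ·: mm
M/II-1 ? I-1×I-2: Mm|mm
M/II-2 ? ·: Mm|mm
M/II-3 aff I-1×I-2: mm
M/III-1 aff II-2×II-1: mm
M/III-2 ? ·: MM|Mm|mm
M/III-3 aff II-2×II-1: mm
M/IV-1 ? III-2×III-1: Mm|mm
⇒ M over [I-1,I-2,II-1,II-2,II-3,III-1,III-2,III-3,IV-1]: 24 consistent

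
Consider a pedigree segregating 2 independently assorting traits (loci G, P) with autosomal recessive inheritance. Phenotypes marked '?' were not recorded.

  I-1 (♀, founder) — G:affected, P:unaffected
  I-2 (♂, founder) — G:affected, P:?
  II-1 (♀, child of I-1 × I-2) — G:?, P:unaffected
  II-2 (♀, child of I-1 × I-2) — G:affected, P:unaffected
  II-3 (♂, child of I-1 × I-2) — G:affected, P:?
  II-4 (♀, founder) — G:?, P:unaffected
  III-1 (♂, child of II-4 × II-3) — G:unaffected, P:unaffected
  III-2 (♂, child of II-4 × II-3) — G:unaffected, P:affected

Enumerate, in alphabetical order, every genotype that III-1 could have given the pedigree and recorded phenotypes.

III-1 ∈ {Gg PP, Gg Pp}

G/I-1 aff ·: gg
G/I-2 aff ·: gg
G/II-1 ? I-1×I-2: gg
G/II-2 aff I-1×I-2: gg
G/II-3 aff I-1×I-2: gg
G/II-4 ? ·: GG|Gg
G/III-1 un II-4×II-3: Gg
G/III-2 un II-4×II-3: Gg
⇒ G over [I-1,I-2,II-1,II-2,II-3,II-4,III-1,III-2]: 2 consistent
P/I-1 un ·: PP|Pp
P/I-2 ? ·: PP|Pp|pp
P/II-1 un I-1×I-2: PP|Pp
P/II-2 un I-1×I-2: PP|Pp
P/II-3 ? I-1×I-2: Pp|pp
P/II-4 un ·: Pp
P/III-1 un II-4×II-3: PP|Pp
P/III-2 aff II-4×II-3: pp
⇒ P over [I-1,I-2,II-1,II-2,II-3,II-4,III-1,III-2]: 33 consistent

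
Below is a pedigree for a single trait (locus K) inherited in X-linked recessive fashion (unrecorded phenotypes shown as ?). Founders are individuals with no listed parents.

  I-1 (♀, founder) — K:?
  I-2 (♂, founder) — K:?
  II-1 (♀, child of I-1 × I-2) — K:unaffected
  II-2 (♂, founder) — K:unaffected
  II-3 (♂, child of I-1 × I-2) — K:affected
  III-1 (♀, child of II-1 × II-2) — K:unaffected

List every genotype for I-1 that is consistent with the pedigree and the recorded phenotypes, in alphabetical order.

K/I-1 ? ·: X^KX^k|X^kX^k
K/I-2 ? ·: X^KY|X^kY
K/II-1 un I-1×I-2: X^KX^K|X^KX^k
K/II-2 un ·: X^KY
K/II-3 aff I-1×I-2: X^kY
K/III-1 un II-1×II-2: X^KX^K|X^KX^k
⇒ K over [I-1,I-2,II-1,II-2,II-3,III-1]: 7 consistent

I-1 ∈ {X^KX^k, X^kX^k}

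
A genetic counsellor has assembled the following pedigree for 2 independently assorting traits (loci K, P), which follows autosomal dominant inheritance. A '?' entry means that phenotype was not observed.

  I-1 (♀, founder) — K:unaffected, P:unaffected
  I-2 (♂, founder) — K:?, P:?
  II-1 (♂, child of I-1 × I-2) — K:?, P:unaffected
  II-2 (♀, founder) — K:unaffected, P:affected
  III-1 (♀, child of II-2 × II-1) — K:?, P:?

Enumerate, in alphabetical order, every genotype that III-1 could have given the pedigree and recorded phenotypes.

K/I-1 un ·: kk
K/I-2 ? ·: kk|Kk|KK
K/II-1 ? I-1×I-2: kk|Kk
K/II-2 un ·: kk
K/III-1 ? II-2×II-1: kk|Kk
⇒ K over [I-1,I-2,II-1,II-2,III-1]: 6 consistent
P/I-1 un ·: pp
P/I-2 ? ·: pp|Pp
P/II-1 un I-1×I-2: pp
P/II-2 aff ·: Pp|PP
P/III-1 ? II-2×II-1: pp|Pp
⇒ P over [I-1,I-2,II-1,II-2,III-1]: 6 consistent

III-1 ∈ {Kk Pp, Kk pp, kk Pp, kk pp}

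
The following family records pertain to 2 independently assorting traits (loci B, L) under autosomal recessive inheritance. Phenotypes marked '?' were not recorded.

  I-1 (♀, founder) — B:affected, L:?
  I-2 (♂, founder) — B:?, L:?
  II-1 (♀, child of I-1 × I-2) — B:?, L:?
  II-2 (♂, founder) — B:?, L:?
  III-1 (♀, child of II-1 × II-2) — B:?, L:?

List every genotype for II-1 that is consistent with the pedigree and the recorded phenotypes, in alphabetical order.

II-1 ∈ {Bb LL, Bb Ll, Bb ll, bb LL, bb Ll, bb ll}

B/I-1 aff ·: bb
B/I-2 ? ·: BB|Bb|bb
B/II-1 ? I-1×I-2: Bb|bb
B/II-2 ? ·: BB|Bb|bb
B/III-1 ? II-1×II-2: BB|Bb|bb
⇒ B over [I-1,I-2,II-1,II-2,III-1]: 22 consistent
L/I-1 ? ·: LL|Ll|ll
L/I-2 ? ·: LL|Ll|ll
L/II-1 ? I-1×I-2: LL|Ll|ll
L/II-2 ? ·: LL|Ll|ll
L/III-1 ? II-1×II-2: LL|Ll|ll
⇒ L over [I-1,I-2,II-1,II-2,III-1]: 81 consistent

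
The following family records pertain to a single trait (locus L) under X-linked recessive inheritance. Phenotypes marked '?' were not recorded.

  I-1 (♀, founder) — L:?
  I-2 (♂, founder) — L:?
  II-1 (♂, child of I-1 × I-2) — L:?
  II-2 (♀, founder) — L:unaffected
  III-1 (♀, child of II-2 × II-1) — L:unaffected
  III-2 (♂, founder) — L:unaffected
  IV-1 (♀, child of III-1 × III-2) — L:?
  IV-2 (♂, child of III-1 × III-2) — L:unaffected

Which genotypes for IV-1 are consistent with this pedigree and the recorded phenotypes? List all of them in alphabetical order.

L/I-1 ? ·: X^LX^L|X^LX^l|X^lX^l
L/I-2 ? ·: X^LY|X^lY
L/II-1 ? I-1×I-2: X^LY|X^lY
L/II-2 un ·: X^LX^L|X^LX^l
L/III-1 un II-2×II-1: X^LX^L|X^LX^l
L/III-2 un ·: X^LY
L/IV-1 ? III-1×III-2: X^LX^L|X^LX^l
L/IV-2 un III-1×III-2: X^LY
⇒ L over [I-1,I-2,II-1,II-2,III-1,III-2,IV-1,IV-2]: 32 consistent

IV-1 ∈ {X^LX^L, X^LX^l}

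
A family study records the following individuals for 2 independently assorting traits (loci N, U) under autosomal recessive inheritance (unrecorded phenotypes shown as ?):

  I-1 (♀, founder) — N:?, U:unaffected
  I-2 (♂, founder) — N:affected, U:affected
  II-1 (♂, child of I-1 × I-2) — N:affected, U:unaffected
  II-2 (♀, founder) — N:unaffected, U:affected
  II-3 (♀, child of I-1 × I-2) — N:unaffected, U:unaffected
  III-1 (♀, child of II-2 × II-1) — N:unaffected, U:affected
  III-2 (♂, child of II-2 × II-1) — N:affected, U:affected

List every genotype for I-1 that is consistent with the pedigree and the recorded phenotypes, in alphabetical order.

N/I-1 ? ·: Nn
N/I-2 aff ·: nn
N/II-1 aff I-1×I-2: nn
N/II-2 un ·: Nn
N/II-3 un I-1×I-2: Nn
N/III-1 un II-2×II-1: Nn
N/III-2 aff II-2×II-1: nn
⇒ N over [I-1,I-2,II-1,II-2,II-3,III-1,III-2]: 1 consistent
U/I-1 un ·: UU|Uu
U/I-2 aff ·: uu
U/II-1 un I-1×I-2: Uu
U/II-2 aff ·: uu
U/II-3 un I-1×I-2: Uu
U/III-1 aff II-2×II-1: uu
U/III-2 aff II-2×II-1: uu
⇒ U over [I-1,I-2,II-1,II-2,II-3,III-1,III-2]: 2 consistent

I-1 ∈ {Nn UU, Nn Uu}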